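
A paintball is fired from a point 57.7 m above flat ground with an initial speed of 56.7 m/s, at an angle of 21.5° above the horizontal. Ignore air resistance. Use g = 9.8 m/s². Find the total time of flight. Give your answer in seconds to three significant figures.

6.15 s

Horizontal component vₓ = 56.70 cos 21.5° = 52.75 m/s; vertical v_y0 = 56.70 sin 21.5° = 20.78 m/s.
Vertical motion (up positive, ground at y = 0): 4.900 t² − (20.78) t − 57.7 = 0, so t = (20.78 + √(20.78² + 2·9.80·57.7)) / 9.80 = (20.78 + 39.53) / 9.80 = 6.154 s.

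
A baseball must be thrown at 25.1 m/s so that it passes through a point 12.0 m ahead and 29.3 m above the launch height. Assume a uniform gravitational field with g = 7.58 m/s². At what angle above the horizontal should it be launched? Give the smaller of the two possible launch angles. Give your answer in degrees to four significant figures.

Trajectory: y = x tanθ − g x² (1 + tan²θ)/(2v₀²). With x = 12.0, y = 29.3, v₀ = 25.1, g = 7.58:
0.8663 tan²θ − 12.0 tanθ + (30.17) = 0.
tanθ = [12.0 ± √(12.0² − 4 × 0.8663 × (30.17))] / (2 × 0.8663) = (12.0 ± 6.283) / 1.733, giving tanθ = 3.300 or 10.55.
θ = 73.14° or 84.59°; the smaller is 73.14°.

73.14°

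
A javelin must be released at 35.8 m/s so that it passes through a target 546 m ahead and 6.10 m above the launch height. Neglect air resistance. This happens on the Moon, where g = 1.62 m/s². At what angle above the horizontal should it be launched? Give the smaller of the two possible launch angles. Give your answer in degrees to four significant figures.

22.58°

Trajectory: y = x tanθ − g x² (1 + tan²θ)/(2v₀²). With x = 546, y = 6.10, v₀ = 35.8, g = 1.62:
188.4 tan²θ − 546 tanθ + (194.5) = 0.
tanθ = [546 ± √(546² − 4 × 188.4 × (194.5))] / (2 × 188.4) = (546 ± 389.3) / 376.8, giving tanθ = 0.4159 or 2.482.
θ = 22.58° or 68.06°; the smaller is 22.58°.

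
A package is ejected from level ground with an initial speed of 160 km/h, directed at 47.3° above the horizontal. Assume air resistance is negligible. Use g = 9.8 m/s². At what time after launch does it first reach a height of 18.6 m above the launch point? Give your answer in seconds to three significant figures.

0.629 s

Convert: 160 km/h = 160/3.6 = 44.44 m/s.
Resolve: vₓ = 44.44 cos 47.3° = 30.14 m/s and v_y0 = 44.44 sin 47.3° = 32.66 m/s.
Require v_y0 t − ½ g t² = 18.6, i.e. 4.900 t² − 32.66 t + 18.6 = 0.
Quadratic formula: t = (32.66 ± √702.30) / 9.80 = (32.66 ± 26.50) / 9.80 → t = 0.6288 s or 6.037 s.
The first (ascending) time is 0.6288 s.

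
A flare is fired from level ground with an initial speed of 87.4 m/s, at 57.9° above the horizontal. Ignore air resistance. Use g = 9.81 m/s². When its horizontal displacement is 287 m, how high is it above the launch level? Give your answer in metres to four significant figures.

Resolve: vₓ = 87.40 cos 57.9° = 46.44 m/s and v_y0 = 87.40 sin 57.9° = 74.04 m/s.
x = vₓ t ⇒ t = 287/46.44 = 6.179 s.
Height: y = v_y0 t − ½ g t² = 74.04 × 6.179 − 4.905 × 6.179² = 457.5 − 187.3 = 270.2 m.

270.2 m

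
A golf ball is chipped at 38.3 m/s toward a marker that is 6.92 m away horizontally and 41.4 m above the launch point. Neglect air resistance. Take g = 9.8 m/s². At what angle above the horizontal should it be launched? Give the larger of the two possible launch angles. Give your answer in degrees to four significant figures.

88.41°

Trajectory: y = x tanθ − g x² (1 + tan²θ)/(2v₀²). With x = 6.92, y = 41.4, v₀ = 38.3, g = 9.80:
0.1600 tan²θ − 6.92 tanθ + (41.56) = 0.
tanθ = [6.92 ± √(6.92² − 4 × 0.1600 × (41.56))] / (2 × 0.1600) = (6.92 ± 4.615) / 0.3199, giving tanθ = 7.206 or 36.05.
θ = 82.10° or 88.41°; the larger is 88.41°.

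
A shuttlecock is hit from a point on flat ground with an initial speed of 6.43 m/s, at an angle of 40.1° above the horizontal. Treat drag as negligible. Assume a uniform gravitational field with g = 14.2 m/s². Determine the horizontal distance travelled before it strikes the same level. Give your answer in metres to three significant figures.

Components: vₓ = 6.430 cos 40.1° = 4.918 m/s, v_y0 = 6.430 sin 40.1° = 4.142 m/s.
Flight time T = 2 v_y0 / g = 0.5833 s.
Range: R = vₓ T = 4.918 × 0.5833 = 2.869 m.

2.87 m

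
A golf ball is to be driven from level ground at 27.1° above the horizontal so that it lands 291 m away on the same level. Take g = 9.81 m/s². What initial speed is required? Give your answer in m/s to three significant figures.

On level ground R = v₀² sin 2θ / g ⇒ v₀ = √(gR / sin 2θ).
v₀ = √(9.81 × 291 / sin 54.20°) = √(2855 / 0.8111) = √3519.7 = 59.33 m/s.

59.3 m/s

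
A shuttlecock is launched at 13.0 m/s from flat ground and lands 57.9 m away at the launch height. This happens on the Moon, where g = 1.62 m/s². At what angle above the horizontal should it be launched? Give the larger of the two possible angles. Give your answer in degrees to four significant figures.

From R = (v₀²/g) sin 2θ: sin 2θ = 1.62 × 57.9 / 169.00 = 0.5550.
2θ = 33.71° or 180° − 33.71° = 146.3°, so θ = 16.86° or 73.14°.
The larger angle is 73.14°.

73.14°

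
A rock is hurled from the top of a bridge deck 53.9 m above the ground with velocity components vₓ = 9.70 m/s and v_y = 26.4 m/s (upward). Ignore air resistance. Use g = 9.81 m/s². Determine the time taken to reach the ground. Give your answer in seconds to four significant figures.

6.961 s

Vertical motion (up positive, ground at y = 0): 4.905 t² − (26.40) t − 53.9 = 0, so t = (26.40 + √(26.40² + 2·9.81·53.9)) / 9.81 = (26.40 + 41.89) / 9.81 = 6.961 s.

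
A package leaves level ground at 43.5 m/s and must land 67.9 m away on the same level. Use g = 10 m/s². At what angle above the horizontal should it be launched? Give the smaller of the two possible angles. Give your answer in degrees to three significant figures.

Level-ground range R = v₀² sin(2θ)/g ⇒ sin(2θ) = gR/v₀² = 10.0 × 67.9 / 43.5² = 0.3588.
2θ = 21.03° or 180° − 21.03° = 159.0°, so θ = 10.51° or 79.49°.
The smaller angle is 10.51°.

10.5°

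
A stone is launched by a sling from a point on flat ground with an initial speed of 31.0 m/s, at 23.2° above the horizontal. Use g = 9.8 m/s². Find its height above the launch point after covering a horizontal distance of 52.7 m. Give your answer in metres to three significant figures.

5.82 m

Components: vₓ = 31.00 cos 23.2° = 28.49 m/s, v_y0 = 31.00 sin 23.2° = 12.21 m/s.
x = vₓ t ⇒ t = 52.7/28.49 = 1.850 s.
Height: y = v_y0 t − ½ g t² = 12.21 × 1.850 − 4.900 × 1.850² = 22.59 − 16.76 = 5.825 m.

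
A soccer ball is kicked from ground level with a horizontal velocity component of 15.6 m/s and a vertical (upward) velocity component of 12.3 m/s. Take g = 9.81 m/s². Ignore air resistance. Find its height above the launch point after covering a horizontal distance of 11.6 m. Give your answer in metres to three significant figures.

x = vₓ t ⇒ t = 11.6/15.60 = 0.7436 s.
Height: y = v_y0 t − ½ g t² = 12.30 × 0.7436 − 4.905 × 0.7436² = 9.146 − 2.712 = 6.434 m.

6.43 m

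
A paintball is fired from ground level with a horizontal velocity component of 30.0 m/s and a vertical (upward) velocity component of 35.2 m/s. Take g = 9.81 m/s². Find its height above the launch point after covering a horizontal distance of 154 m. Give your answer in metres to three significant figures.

51.4 m

At x = 154 m, t = x/vₓ = 154/30.00 = 5.133 s.
Height: y = v_y0 t − ½ g t² = 35.20 × 5.133 − 4.905 × 5.133² = 180.7 − 129.3 = 51.44 m.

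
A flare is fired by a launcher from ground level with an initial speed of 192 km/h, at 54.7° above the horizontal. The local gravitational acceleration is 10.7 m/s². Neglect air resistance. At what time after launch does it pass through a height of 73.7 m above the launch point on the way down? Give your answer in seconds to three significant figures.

5.73 s

Convert: 192 km/h = 192/3.6 = 53.33 m/s.
Horizontal component vₓ = 53.33 cos 54.7° = 30.82 m/s; vertical v_y0 = 53.33 sin 54.7° = 43.53 m/s.
Height y(t) = 43.53 t − 5.350 t² = 73.7 gives 5.350 t² − 43.53 t + 73.7 = 0.
Quadratic formula: t = (43.53 ± √317.45) / 10.7 = (43.53 ± 17.82) / 10.7 → t = 2.403 s or 5.733 s.
The descending-branch root is 5.733 s.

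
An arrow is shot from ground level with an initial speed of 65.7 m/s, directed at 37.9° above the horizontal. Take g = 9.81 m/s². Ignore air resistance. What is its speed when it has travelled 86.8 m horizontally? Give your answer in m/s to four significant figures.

57.10 m/s

Horizontal component vₓ = 65.70 cos 37.9° = 51.84 m/s; vertical v_y0 = 65.70 sin 37.9° = 40.36 m/s.
Time to reach x = 86.8 m: t = x/vₓ = 86.8/51.84 = 1.674 s.
Vertical velocity there: v_y = v_y0 − g t = 40.36 − 9.81 × 1.674 = 23.93 m/s.
Speed: √(vₓ² + v_y²) = √(51.84² + 23.93²) = 57.10 m/s.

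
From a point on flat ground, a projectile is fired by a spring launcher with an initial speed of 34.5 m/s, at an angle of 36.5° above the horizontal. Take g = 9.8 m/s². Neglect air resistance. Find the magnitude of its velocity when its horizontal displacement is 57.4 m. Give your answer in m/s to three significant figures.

vₓ = 34.50 cos 36.5° = 27.73 m/s; v_y0 = 34.50 sin 36.5° = 20.52 m/s.
Time to reach x = 57.4 m: t = x/vₓ = 57.4/27.73 = 2.070 s.
Vertical velocity there: v_y = v_y0 − g t = 20.52 − 9.80 × 2.070 = 0.2380 m/s.
Speed: √(vₓ² + v_y²) = √(27.73² + 0.2380²) = 27.73 m/s.

27.7 m/s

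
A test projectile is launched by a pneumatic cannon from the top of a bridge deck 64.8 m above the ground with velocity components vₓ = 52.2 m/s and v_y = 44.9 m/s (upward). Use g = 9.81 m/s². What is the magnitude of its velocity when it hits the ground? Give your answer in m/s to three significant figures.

77.5 m/s

The projectile lands when y = 64.8 + (44.90) t − ½·9.81·t² = 0. Positive root: t = (44.90 + √(44.90² + 2·9.81·64.8)) / 9.81 = (44.90 + 57.34) / 9.81 = 10.42 s.
Vertical velocity at impact: v_y = v_y0 − g t = 44.90 − 9.81 × 10.42 = −57.34 m/s.
Speed: |v| = √(vₓ² + v_y²) = √(52.20² + 57.34²) = 77.54 m/s.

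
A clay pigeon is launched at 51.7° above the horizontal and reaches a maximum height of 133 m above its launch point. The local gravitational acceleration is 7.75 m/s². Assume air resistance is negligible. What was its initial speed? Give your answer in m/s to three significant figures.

57.9 m/s

At the peak v_y = 0, so v_y0 = √(2gH) = √(2 × 7.75 × 133) = 45.40 m/s.
v_y0 = v₀ sin θ ⇒ v₀ = 45.40 / sin 51.7° = 57.86 m/s.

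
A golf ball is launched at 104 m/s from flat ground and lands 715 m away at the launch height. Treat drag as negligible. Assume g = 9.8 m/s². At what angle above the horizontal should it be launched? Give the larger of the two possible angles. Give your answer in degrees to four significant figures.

69.81°

R = v₀² sin 2θ / g gives sin 2θ = gR/v₀² = 9.80·715/104² = 0.6478.
2θ = 40.38° or 180° − 40.38° = 139.6°, so θ = 20.19° or 69.81°.
The larger angle is 69.81°.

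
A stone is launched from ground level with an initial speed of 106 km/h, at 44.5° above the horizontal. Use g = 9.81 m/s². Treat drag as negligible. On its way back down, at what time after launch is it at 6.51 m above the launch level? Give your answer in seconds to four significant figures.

3.864 s

Convert: 106 km/h = 106/3.6 = 29.44 m/s.
vₓ = 29.44 cos 44.5° = 21.00 m/s; v_y0 = 29.44 sin 44.5° = 20.64 m/s.
Set y = v_y0 t − ½ g t² = 6.51: 4.905 t² − 20.64 t + 6.51 = 0.
Quadratic formula: t = (20.64 ± √298.20) / 9.81 = (20.64 ± 17.27) / 9.81 → t = 0.3435 s or 3.864 s.
The descending-branch root is 3.864 s.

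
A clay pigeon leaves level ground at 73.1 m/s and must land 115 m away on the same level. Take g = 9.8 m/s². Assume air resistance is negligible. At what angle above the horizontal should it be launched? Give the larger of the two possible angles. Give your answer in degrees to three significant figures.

83.9°

R = v₀² sin 2θ / g gives sin 2θ = gR/v₀² = 9.80·115/73.1² = 0.2109.
2θ = 12.18° or 180° − 12.18° = 167.8°, so θ = 6.088° or 83.91°.
The larger angle is 83.91°.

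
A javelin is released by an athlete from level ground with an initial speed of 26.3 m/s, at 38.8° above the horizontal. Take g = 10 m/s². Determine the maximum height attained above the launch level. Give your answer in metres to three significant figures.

Components: vₓ = 26.30 cos 38.8° = 20.50 m/s, v_y0 = 26.30 sin 38.8° = 16.48 m/s.
Maximum height: H = v_y0² / (2g) = 16.48² / (2 × 10.0) = 13.58 m.

13.6 m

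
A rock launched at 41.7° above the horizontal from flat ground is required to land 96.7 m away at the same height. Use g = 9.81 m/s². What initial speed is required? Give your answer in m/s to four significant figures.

30.90 m/s

From R = (v₀² / g) sin 2θ: v₀ = √(gR / sin 2θ).
v₀ = √(9.81 × 96.7 / sin 83.40°) = √(948.6 / 0.9934) = √954.96 = 30.90 m/s.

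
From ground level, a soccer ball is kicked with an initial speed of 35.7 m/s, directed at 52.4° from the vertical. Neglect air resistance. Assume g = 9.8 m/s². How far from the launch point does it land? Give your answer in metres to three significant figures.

Horizontal component vₓ = 35.70 sin 52.4° = 28.28 m/s; vertical v_y0 = 35.70 cos 52.4° = 21.78 m/s.
Time aloft: T = 2 v_y0 / g = 2 × 21.78 / 9.80 = 4.445 s.
Range: R = vₓ T = 28.28 × 4.445 = 125.7 m.

126 m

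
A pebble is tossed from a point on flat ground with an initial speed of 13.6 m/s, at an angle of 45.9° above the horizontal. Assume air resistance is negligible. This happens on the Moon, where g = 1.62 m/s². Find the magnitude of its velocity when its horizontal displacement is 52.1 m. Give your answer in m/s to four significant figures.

9.502 m/s

Horizontal component vₓ = 13.60 cos 45.9° = 9.464 m/s; vertical v_y0 = 13.60 sin 45.9° = 9.767 m/s.
At x = 52.1 m, t = x/vₓ = 52.1/9.464 = 5.505 s.
Vertical velocity there: v_y = v_y0 − g t = 9.767 − 1.62 × 5.505 = 0.8487 m/s.
Speed: √(vₓ² + v_y²) = √(9.464² + 0.8487²) = 9.502 m/s.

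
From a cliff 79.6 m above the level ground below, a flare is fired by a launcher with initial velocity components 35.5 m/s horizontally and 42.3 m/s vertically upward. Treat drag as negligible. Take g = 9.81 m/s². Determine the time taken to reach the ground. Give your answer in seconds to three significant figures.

10.2 s

With up positive and y = 0 at the ground: y(t) = 79.6 + (42.30) t − 4.905 t². Setting y = 0 and taking the positive root: t = [42.30 + √(42.30² + 2·9.81·79.6)] / 9.81 = (42.30 + 57.89) / 9.81 = 10.21 s.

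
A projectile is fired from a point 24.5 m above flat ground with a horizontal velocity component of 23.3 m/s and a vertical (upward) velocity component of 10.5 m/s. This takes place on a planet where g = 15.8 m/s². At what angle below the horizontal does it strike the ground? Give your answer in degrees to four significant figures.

The projectile lands when y = 24.5 + (10.50) t − ½·15.8·t² = 0. Positive root: t = (10.50 + √(10.50² + 2·15.8·24.5)) / 15.8 = (10.50 + 29.74) / 15.8 = 2.547 s.
At impact: v_y = v_y0 − g t = −29.74 m/s; vₓ = 23.30 m/s.
Angle below horizontal: arctan(|v_y|/vₓ) = arctan(29.74/23.30) = 51.92°.

51.92°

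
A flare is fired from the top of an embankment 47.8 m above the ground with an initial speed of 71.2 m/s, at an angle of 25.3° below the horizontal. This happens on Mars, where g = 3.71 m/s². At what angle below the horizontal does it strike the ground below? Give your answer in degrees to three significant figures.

29.1°

Components: vₓ = 71.20 cos 25.3° = 64.37 m/s, v_y0 = −30.43 m/s (downward).
Vertical motion (up positive, ground at y = 0): 1.855 t² − (−30.43) t − 47.8 = 0, so t = (−30.43 + √(30.43² + 2·3.71·47.8)) / 3.71 = (−30.43 + 35.78) / 3.71 = 1.444 s.
At impact: v_y = v_y0 − g t = −35.78 m/s; vₓ = 64.37 m/s.
Angle below horizontal: arctan(|v_y|/vₓ) = arctan(35.78/64.37) = 29.07°.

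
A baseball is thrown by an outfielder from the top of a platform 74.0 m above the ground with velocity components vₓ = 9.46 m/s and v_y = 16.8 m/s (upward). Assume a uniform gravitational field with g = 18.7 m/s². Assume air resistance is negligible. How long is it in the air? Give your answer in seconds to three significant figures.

Vertical motion (up positive, ground at y = 0): 9.350 t² − (16.80) t − 74.0 = 0, so t = (16.80 + √(16.80² + 2·18.7·74.0)) / 18.7 = (16.80 + 55.23) / 18.7 = 3.852 s.

3.85 s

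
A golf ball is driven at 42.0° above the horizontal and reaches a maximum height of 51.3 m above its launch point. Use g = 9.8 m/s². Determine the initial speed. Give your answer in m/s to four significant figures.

At the peak v_y = 0, so v_y0 = √(2gH) = √(2 × 9.80 × 51.3) = 31.71 m/s.
v_y0 = v₀ sin θ ⇒ v₀ = 31.71 / sin 42.0° = 47.39 m/s.

47.39 m/s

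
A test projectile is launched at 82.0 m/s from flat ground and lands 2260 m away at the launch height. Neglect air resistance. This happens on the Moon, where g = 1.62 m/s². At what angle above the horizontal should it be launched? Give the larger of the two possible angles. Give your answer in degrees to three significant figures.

Level-ground range R = v₀² sin(2θ)/g ⇒ sin(2θ) = gR/v₀² = 1.62 × 2260 / 82.0² = 0.5445.
2θ = 32.99° or 180° − 32.99° = 147.0°, so θ = 16.50° or 73.50°.
The larger angle is 73.50°.

73.5°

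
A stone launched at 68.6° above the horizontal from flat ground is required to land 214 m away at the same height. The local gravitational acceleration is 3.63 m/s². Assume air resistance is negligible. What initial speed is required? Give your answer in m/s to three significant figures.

Level-ground range: R = v₀² sin(2θ)/g, so v₀ = √(gR / sin 2θ).
v₀ = √(3.63 × 214 / sin 137.2°) = √(776.8 / 0.6794) = √1143.3 = 33.81 m/s.

33.8 m/s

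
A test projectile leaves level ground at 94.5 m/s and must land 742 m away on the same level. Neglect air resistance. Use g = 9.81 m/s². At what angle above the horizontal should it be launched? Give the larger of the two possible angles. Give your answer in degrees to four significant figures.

62.70°

From R = (v₀²/g) sin 2θ: sin 2θ = 9.81 × 742 / 8930.2 = 0.8151.
2θ = 54.60° or 180° − 54.60° = 125.4°, so θ = 27.30° or 62.70°.
The larger angle is 62.70°.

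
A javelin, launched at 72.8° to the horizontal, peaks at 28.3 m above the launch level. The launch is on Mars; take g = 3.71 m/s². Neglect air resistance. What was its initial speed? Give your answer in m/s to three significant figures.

At the peak v_y = 0, so v_y0 = √(2gH) = √(2 × 3.71 × 28.3) = 14.49 m/s.
v_y0 = v₀ sin θ ⇒ v₀ = 14.49 / sin 72.8° = 15.17 m/s.

15.2 m/s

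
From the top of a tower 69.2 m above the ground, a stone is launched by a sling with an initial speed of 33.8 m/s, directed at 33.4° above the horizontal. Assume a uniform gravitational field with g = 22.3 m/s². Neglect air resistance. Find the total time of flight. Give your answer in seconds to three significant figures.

3.46 s

Horizontal component vₓ = 33.80 cos 33.4° = 28.22 m/s; vertical v_y0 = 33.80 sin 33.4° = 18.61 m/s.
With up positive and y = 0 at the ground: y(t) = 69.2 + (18.61) t − 11.15 t². Setting y = 0 and taking the positive root: t = [18.61 + √(18.61² + 2·22.3·69.2)] / 22.3 = (18.61 + 58.59) / 22.3 = 3.462 s.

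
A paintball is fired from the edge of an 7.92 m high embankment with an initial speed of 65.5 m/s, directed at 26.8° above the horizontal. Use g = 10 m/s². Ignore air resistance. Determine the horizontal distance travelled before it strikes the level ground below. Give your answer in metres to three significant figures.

Resolve: vₓ = 65.50 cos 26.8° = 58.46 m/s and v_y0 = 65.50 sin 26.8° = 29.53 m/s.
The projectile lands when y = 7.92 + (29.53) t − ½·10.0·t² = 0. Positive root: t = (29.53 + √(29.53² + 2·10.0·7.92)) / 10.0 = (29.53 + 32.10) / 10.0 = 6.163 s.
Horizontal distance: R = vₓ t = 58.46 × 6.163 = 360.3 m.

360 m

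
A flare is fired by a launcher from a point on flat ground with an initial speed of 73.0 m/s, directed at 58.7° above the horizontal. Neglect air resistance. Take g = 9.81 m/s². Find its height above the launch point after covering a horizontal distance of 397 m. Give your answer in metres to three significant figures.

Horizontal component vₓ = 73.00 cos 58.7° = 37.92 m/s; vertical v_y0 = 73.00 sin 58.7° = 62.38 m/s.
At x = 397 m, t = x/vₓ = 397/37.92 = 10.47 s.
Height: y = v_y0 t − ½ g t² = 62.38 × 10.47 − 4.905 × 10.47² = 653.0 − 537.5 = 115.5 m.

115 m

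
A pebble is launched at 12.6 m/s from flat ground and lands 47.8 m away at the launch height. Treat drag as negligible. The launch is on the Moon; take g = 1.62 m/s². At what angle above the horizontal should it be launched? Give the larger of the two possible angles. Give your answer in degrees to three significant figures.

R = v₀² sin 2θ / g gives sin 2θ = gR/v₀² = 1.62·47.8/12.6² = 0.4878.
2θ = 29.19° or 180° − 29.19° = 150.8°, so θ = 14.60° or 75.40°.
The larger angle is 75.40°.

75.4°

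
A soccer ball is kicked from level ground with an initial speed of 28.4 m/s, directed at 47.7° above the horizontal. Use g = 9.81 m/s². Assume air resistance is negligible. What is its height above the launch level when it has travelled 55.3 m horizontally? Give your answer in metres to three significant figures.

Horizontal component vₓ = 28.40 cos 47.7° = 19.11 m/s; vertical v_y0 = 28.40 sin 47.7° = 21.01 m/s.
x = vₓ t ⇒ t = 55.3/19.11 = 2.893 s.
Height: y = v_y0 t − ½ g t² = 21.01 × 2.893 − 4.905 × 2.893² = 60.77 − 41.06 = 19.72 m.

19.7 m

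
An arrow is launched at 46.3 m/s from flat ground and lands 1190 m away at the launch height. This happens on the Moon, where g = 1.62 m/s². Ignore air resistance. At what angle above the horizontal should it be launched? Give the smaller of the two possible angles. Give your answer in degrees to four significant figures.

Level-ground range R = v₀² sin(2θ)/g ⇒ sin(2θ) = gR/v₀² = 1.62 × 1190 / 46.3² = 0.8993.
2θ = 64.06° or 180° − 64.06° = 115.9°, so θ = 32.03° or 57.97°.
The smaller angle is 32.03°.

32.03°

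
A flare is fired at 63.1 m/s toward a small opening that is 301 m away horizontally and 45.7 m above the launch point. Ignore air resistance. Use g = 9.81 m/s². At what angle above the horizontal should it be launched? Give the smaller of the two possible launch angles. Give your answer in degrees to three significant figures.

Trajectory: y = x tanθ − g x² (1 + tan²θ)/(2v₀²). With x = 301, y = 45.7, v₀ = 63.1, g = 9.81:
111.6 tan²θ − 301 tanθ + (157.3) = 0.
tanθ = [301 ± √(301² − 4 × 111.6 × (157.3))] / (2 × 111.6) = (301 ± 142.7) / 223.2, giving tanθ = 0.7091 or 1.988.
θ = 35.34° or 63.29°; the smaller is 35.34°.

35.3°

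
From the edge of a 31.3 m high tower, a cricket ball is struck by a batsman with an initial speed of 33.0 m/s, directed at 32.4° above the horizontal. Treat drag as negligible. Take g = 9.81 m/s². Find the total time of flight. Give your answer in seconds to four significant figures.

Resolve: vₓ = 33.00 cos 32.4° = 27.86 m/s and v_y0 = 33.00 sin 32.4° = 17.68 m/s.
The projectile lands when y = 31.3 + (17.68) t − ½·9.81·t² = 0. Positive root: t = (17.68 + √(17.68² + 2·9.81·31.3)) / 9.81 = (17.68 + 30.44) / 9.81 = 4.906 s.

4.906 s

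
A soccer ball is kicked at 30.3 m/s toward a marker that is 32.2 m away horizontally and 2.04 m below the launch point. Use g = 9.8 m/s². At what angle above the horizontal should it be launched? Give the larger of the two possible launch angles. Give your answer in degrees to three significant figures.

80.1°

Trajectory: y = x tanθ − g x² (1 + tan²θ)/(2v₀²). With x = 32.2, y = −2.04, v₀ = 30.3, g = 9.80:
5.534 tan²θ − 32.2 tanθ + (3.494) = 0.
tanθ = [32.2 ± √(32.2² − 4 × 5.534 × (3.494))] / (2 × 5.534) = (32.2 ± 30.98) / 11.07, giving tanθ = 0.1106 or 5.708.
θ = 6.312° or 80.06°; the larger is 80.06°.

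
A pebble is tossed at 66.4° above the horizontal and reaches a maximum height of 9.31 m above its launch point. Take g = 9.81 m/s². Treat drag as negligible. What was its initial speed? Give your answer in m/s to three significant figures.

At the peak v_y = 0, so v_y0 = √(2gH) = √(2 × 9.81 × 9.31) = 13.52 m/s.
v_y0 = v₀ sin θ ⇒ v₀ = 13.52 / sin 66.4° = 14.75 m/s.

14.7 m/s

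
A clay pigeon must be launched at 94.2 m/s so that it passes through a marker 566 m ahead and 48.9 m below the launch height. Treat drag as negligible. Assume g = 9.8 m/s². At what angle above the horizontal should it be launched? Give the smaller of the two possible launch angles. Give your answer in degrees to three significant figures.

13.8°

Trajectory: y = x tanθ − g x² (1 + tan²θ)/(2v₀²). With x = 566, y = −48.9, v₀ = 94.2, g = 9.80:
176.9 tan²θ − 566 tanθ + (128.0) = 0.
tanθ = [566 ± √(566² − 4 × 176.9 × (128.0))] / (2 × 176.9) = (566 ± 479.4) / 353.8, giving tanθ = 0.2449 or 2.955.
θ = 13.76° or 71.30°; the smaller is 13.76°.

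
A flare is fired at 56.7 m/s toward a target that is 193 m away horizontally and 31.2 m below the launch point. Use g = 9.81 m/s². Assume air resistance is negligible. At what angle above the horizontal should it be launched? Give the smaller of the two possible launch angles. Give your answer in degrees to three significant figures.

Trajectory: y = x tanθ − g x² (1 + tan²θ)/(2v₀²). With x = 193, y = −31.2, v₀ = 56.7, g = 9.81:
56.83 tan²θ − 193 tanθ + (25.63) = 0.
tanθ = [193 ± √(193² − 4 × 56.83 × (25.63))] / (2 × 56.83) = (193 ± 177.3) / 113.7, giving tanθ = 0.1384 or 3.258.
θ = 7.882° or 72.93°; the smaller is 7.882°.

7.88°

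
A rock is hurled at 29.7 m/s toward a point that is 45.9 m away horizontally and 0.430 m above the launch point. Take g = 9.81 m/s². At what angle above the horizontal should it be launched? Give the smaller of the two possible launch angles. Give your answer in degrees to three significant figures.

Trajectory: y = x tanθ − g x² (1 + tan²θ)/(2v₀²). With x = 45.9, y = 0.430, v₀ = 29.7, g = 9.81:
11.72 tan²θ − 45.9 tanθ + (12.15) = 0.
tanθ = [45.9 ± √(45.9² − 4 × 11.72 × (12.15))] / (2 × 11.72) = (45.9 ± 39.21) / 23.43, giving tanθ = 0.2854 or 3.633.
θ = 15.93° or 74.61°; the smaller is 15.93°.

15.9°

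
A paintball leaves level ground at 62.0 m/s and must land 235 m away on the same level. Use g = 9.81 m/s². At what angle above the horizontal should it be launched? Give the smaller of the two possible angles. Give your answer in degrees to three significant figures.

Level-ground range R = v₀² sin(2θ)/g ⇒ sin(2θ) = gR/v₀² = 9.81 × 235 / 62.0² = 0.5997.
2θ = 36.85° or 180° − 36.85° = 143.1°, so θ = 18.43° or 71.57°.
The smaller angle is 18.43°.

18.4°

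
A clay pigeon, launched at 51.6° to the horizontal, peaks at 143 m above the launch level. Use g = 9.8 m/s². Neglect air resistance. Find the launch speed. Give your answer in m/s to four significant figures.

At the peak v_y = 0, so v_y0 = √(2gH) = √(2 × 9.80 × 143) = 52.94 m/s.
v_y0 = v₀ sin θ ⇒ v₀ = 52.94 / sin 51.6° = 67.55 m/s.

67.55 m/s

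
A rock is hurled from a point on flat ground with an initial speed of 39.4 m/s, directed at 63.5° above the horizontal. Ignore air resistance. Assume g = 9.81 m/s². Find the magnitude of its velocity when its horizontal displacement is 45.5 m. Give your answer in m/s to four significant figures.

20.16 m/s

Components: vₓ = 39.40 cos 63.5° = 17.58 m/s, v_y0 = 39.40 sin 63.5° = 35.26 m/s.
At x = 45.5 m, t = x/vₓ = 45.5/17.58 = 2.588 s.
Vertical velocity there: v_y = v_y0 − g t = 35.26 − 9.81 × 2.588 = 9.871 m/s.
Speed: √(vₓ² + v_y²) = √(17.58² + 9.871²) = 20.16 m/s.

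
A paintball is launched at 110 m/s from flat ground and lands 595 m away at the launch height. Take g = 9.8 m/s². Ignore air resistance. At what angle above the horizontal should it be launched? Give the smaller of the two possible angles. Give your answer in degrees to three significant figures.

From R = (v₀²/g) sin 2θ: sin 2θ = 9.80 × 595 / 12100 = 0.4819.
2θ = 28.81° or 180° − 28.81° = 151.2°, so θ = 14.40° or 75.60°.
The smaller angle is 14.40°.

14.4°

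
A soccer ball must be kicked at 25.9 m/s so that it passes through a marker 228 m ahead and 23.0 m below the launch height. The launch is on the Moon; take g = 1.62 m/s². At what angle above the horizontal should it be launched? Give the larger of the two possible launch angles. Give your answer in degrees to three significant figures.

73.8°

Trajectory: y = x tanθ − g x² (1 + tan²θ)/(2v₀²). With x = 228, y = −23.0, v₀ = 25.9, g = 1.62:
62.77 tan²θ − 228 tanθ + (39.77) = 0.
tanθ = [228 ± √(228² − 4 × 62.77 × (39.77))] / (2 × 62.77) = (228 ± 204.9) / 125.5, giving tanθ = 0.1837 or 3.449.
θ = 10.41° or 73.83°; the larger is 73.83°.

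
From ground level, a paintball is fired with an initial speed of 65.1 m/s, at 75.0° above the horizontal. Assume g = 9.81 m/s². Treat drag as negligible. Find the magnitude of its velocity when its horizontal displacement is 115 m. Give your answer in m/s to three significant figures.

Components: vₓ = 65.10 cos 75.0° = 16.85 m/s, v_y0 = 65.10 sin 75.0° = 62.88 m/s.
x = vₓ t ⇒ t = 115/16.85 = 6.825 s.
Vertical velocity there: v_y = v_y0 − g t = 62.88 − 9.81 × 6.825 = −4.074 m/s.
Speed: √(vₓ² + v_y²) = √(16.85² + 4.074²) = 17.33 m/s.

17.3 m/s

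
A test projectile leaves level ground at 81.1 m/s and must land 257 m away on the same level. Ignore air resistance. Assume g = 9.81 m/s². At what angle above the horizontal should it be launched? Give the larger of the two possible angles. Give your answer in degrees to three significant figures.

Level-ground range R = v₀² sin(2θ)/g ⇒ sin(2θ) = gR/v₀² = 9.81 × 257 / 81.1² = 0.3833.
2θ = 22.54° or 180° − 22.54° = 157.5°, so θ = 11.27° or 78.73°.
The larger angle is 78.73°.

78.7°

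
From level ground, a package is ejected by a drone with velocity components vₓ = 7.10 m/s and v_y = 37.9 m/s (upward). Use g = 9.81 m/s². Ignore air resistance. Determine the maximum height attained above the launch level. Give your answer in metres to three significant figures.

Peak height H = v_y0² / (2g) = 1436.4 / 19.62 = 73.21 m.

73.2 m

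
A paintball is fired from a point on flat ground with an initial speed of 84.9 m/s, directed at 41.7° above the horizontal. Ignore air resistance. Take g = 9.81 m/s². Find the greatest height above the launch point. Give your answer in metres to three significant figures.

Resolve: vₓ = 84.90 cos 41.7° = 63.39 m/s and v_y0 = 84.90 sin 41.7° = 56.48 m/s.
Peak height H = v_y0² / (2g) = 3189.8 / 19.62 = 162.6 m.

163 m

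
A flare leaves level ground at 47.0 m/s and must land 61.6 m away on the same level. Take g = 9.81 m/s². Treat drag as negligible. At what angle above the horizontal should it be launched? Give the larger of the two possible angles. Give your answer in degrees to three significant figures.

82.1°

R = v₀² sin 2θ / g gives sin 2θ = gR/v₀² = 9.81·61.6/47.0² = 0.2736.
2θ = 15.88° or 180° − 15.88° = 164.1°, so θ = 7.938° or 82.06°.
The larger angle is 82.06°.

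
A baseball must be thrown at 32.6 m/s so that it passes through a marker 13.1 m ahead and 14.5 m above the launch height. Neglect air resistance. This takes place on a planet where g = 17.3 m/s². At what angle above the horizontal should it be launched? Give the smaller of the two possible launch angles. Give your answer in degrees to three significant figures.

Trajectory: y = x tanθ − g x² (1 + tan²θ)/(2v₀²). With x = 13.1, y = 14.5, v₀ = 32.6, g = 17.3:
1.397 tan²θ − 13.1 tanθ + (15.90) = 0.
tanθ = [13.1 ± √(13.1² − 4 × 1.397 × (15.90))] / (2 × 1.397) = (13.1 ± 9.099) / 2.794, giving tanθ = 1.432 or 7.947.
θ = 55.08° or 82.83°; the smaller is 55.08°.

55.1°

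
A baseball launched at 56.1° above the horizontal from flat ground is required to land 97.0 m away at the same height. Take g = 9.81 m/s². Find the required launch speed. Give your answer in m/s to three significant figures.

Level-ground range: R = v₀² sin(2θ)/g, so v₀ = √(gR / sin 2θ).
v₀ = √(9.81 × 97.0 / sin 112.2°) = √(951.6 / 0.9259) = √1027.8 = 32.06 m/s.

32.1 m/s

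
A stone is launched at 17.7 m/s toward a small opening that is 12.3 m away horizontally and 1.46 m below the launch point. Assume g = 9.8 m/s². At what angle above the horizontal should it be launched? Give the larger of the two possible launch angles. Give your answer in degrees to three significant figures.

Trajectory: y = x tanθ − g x² (1 + tan²θ)/(2v₀²). With x = 12.3, y = −1.46, v₀ = 17.7, g = 9.80:
2.366 tan²θ − 12.3 tanθ + (0.9062) = 0.
tanθ = [12.3 ± √(12.3² − 4 × 2.366 × (0.9062))] / (2 × 2.366) = (12.3 ± 11.95) / 4.732, giving tanθ = 0.07475 or 5.123.
θ = 4.275° or 78.96°; the larger is 78.96°.

79.0°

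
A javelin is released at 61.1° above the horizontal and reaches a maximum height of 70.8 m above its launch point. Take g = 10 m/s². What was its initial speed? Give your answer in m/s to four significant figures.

At the peak v_y = 0, so v_y0 = √(2gH) = √(2 × 10.0 × 70.8) = 37.63 m/s.
v_y0 = v₀ sin θ ⇒ v₀ = 37.63 / sin 61.1° = 42.98 m/s.

42.98 m/s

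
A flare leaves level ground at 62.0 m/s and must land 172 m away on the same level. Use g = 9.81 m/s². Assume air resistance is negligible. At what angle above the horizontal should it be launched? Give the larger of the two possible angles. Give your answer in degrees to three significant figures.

77.0°

From R = (v₀²/g) sin 2θ: sin 2θ = 9.81 × 172 / 3844.0 = 0.4389.
2θ = 26.04° or 180° − 26.04° = 154.0°, so θ = 13.02° or 76.98°.
The larger angle is 76.98°.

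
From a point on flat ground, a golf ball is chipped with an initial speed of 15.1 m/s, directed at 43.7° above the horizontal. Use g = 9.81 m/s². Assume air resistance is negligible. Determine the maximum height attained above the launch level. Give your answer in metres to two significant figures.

Horizontal component vₓ = 15.10 cos 43.7° = 10.92 m/s; vertical v_y0 = 15.10 sin 43.7° = 10.43 m/s.
Peak height H = v_y0² / (2g) = 108.83 / 19.62 = 5.547 m.

5.5 m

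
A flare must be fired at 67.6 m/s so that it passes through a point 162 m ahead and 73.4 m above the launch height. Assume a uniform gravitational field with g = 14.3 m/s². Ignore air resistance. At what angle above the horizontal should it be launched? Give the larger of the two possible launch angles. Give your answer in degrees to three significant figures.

Trajectory: y = x tanθ − g x² (1 + tan²θ)/(2v₀²). With x = 162, y = 73.4, v₀ = 67.6, g = 14.3:
41.06 tan²θ − 162 tanθ + (114.5) = 0.
tanθ = [162 ± √(162² − 4 × 41.06 × (114.5))] / (2 × 41.06) = (162 ± 86.28) / 82.12, giving tanθ = 0.9221 or 3.023.
θ = 42.68° or 71.70°; the larger is 71.70°.

71.7°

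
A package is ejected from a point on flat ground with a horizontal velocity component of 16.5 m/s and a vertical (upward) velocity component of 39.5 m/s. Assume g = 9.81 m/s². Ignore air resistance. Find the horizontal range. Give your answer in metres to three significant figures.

133 m

Time aloft: T = 2 v_y0 / g = 2 × 39.50 / 9.81 = 8.053 s.
Horizontal distance R = vₓ T = 16.50 × 8.053 = 132.9 m.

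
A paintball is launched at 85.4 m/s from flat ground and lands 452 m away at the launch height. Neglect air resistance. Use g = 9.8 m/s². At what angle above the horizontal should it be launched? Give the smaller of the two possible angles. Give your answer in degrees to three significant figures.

R = v₀² sin 2θ / g gives sin 2θ = gR/v₀² = 9.80·452/85.4² = 0.6074.
2θ = 37.40° or 180° − 37.40° = 142.6°, so θ = 18.70° or 71.30°.
The smaller angle is 18.70°.

18.7°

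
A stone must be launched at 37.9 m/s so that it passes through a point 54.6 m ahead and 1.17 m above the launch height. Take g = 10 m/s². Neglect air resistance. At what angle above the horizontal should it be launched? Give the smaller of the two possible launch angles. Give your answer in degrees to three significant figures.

Trajectory: y = x tanθ − g x² (1 + tan²θ)/(2v₀²). With x = 54.6, y = 1.17, v₀ = 37.9, g = 10.0:
10.38 tan²θ − 54.6 tanθ + (11.55) = 0.
tanθ = [54.6 ± √(54.6² − 4 × 10.38 × (11.55))] / (2 × 10.38) = (54.6 ± 50.02) / 20.75, giving tanθ = 0.2207 or 5.041.
θ = 12.45° or 78.78°; the smaller is 12.45°.

12.4°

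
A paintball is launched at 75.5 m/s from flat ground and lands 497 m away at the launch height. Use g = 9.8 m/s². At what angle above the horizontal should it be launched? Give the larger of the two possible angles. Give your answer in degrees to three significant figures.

60.7°

R = v₀² sin 2θ / g gives sin 2θ = gR/v₀² = 9.80·497/75.5² = 0.8545.
2θ = 58.70° or 180° − 58.70° = 121.3°, so θ = 29.35° or 60.65°.
The larger angle is 60.65°.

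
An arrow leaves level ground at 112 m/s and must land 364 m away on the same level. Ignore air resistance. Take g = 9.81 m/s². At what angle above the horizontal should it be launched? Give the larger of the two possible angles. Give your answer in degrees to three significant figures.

81.7°

From R = (v₀²/g) sin 2θ: sin 2θ = 9.81 × 364 / 12544 = 0.2847.
2θ = 16.54° or 180° − 16.54° = 163.5°, so θ = 8.269° or 81.73°.
The larger angle is 81.73°.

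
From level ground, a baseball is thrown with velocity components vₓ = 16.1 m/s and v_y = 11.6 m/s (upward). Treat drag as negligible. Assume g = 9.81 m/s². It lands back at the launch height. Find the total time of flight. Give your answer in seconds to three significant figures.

2.36 s

Time of flight on level ground: T = 2 v_y0 / g = 2 × 11.60 / 9.81 = 2.365 s.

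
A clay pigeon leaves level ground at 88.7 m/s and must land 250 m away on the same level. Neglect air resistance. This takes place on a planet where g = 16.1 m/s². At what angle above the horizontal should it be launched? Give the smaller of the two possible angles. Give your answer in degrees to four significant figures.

15.38°

Level-ground range R = v₀² sin(2θ)/g ⇒ sin(2θ) = gR/v₀² = 16.1 × 250 / 88.7² = 0.5116.
2θ = 30.77° or 180° − 30.77° = 149.2°, so θ = 15.38° or 74.62°.
The smaller angle is 15.38°.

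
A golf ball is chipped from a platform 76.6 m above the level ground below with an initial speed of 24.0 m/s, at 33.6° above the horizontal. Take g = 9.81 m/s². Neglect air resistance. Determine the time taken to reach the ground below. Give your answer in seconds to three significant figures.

5.53 s

vₓ = 24.00 cos 33.6° = 19.99 m/s; v_y0 = 24.00 sin 33.6° = 13.28 m/s.
The projectile lands when y = 76.6 + (13.28) t − ½·9.81·t² = 0. Positive root: t = (13.28 + √(13.28² + 2·9.81·76.6)) / 9.81 = (13.28 + 40.98) / 9.81 = 5.531 s.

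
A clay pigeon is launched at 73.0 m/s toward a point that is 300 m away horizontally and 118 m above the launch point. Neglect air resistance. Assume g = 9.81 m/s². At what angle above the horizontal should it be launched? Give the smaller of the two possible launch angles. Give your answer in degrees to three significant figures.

41.6°

Trajectory: y = x tanθ − g x² (1 + tan²θ)/(2v₀²). With x = 300, y = 118, v₀ = 73.0, g = 9.81:
82.84 tan²θ − 300 tanθ + (200.8) = 0.
tanθ = [300 ± √(300² − 4 × 82.84 × (200.8))] / (2 × 82.84) = (300 ± 153.1) / 165.7, giving tanθ = 0.8864 or 2.735.
θ = 41.56° or 69.92°; the smaller is 41.56°.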